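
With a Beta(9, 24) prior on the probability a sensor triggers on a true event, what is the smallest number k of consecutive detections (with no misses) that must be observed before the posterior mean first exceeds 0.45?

After k detections and 0 misses the posterior is Beta(9+k, 24), with mean (9+k)/(9+24+k).
Set (9+k)/(33+k) > 0.45 and solve: k > (0.45·33 − 9)/(1 − 0.45) = 10.636.
The smallest integer exceeding 10.636 is 11.

k = 11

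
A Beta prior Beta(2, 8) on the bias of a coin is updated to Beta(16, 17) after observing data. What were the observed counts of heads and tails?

14 heads and 9 tails

Beta is conjugate to the binomial likelihood: posterior = Beta(a+s, b+f).
So s = 16 − 2 = 14 and f = 17 − 8 = 9.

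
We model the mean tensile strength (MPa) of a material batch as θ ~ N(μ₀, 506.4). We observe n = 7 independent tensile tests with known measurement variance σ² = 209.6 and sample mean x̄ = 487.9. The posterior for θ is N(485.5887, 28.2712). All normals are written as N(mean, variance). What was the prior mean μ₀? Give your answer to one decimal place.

The posterior mean is a precision-weighted average: μ_n = (τ₀μ₀ + τ_data·x̄)/(τ₀+τ_data), with τ₀=1/σ₀² and τ_data=n/σ².
Here τ₀ = 1/506.4 = 0.001975 and τ_data = 7/209.6 = 0.033397, so τ_n = 0.035372.
Rearranging for μ₀: μ₀ = (μ_n·τ_n − τ_data·x̄)/τ₀ = (485.5887·0.035372 − 0.033397·487.9) / 0.001975 = 0.881847/0.001975 ≈ 446.5.

μ₀ = 446.5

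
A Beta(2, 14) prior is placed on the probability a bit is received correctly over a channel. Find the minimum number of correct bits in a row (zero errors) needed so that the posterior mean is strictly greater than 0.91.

k = 140

After k correct bits and 0 errors the posterior is Beta(2+k, 14), with mean (2+k)/(2+14+k).
Set (2+k)/(16+k) > 0.91 and solve: k > (0.91·16 − 2)/(1 − 0.91) = 139.556.
The smallest integer exceeding 139.556 is 140.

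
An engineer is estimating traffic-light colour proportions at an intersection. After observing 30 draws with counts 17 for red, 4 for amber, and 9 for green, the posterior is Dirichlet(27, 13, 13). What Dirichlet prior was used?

For a Dirichlet(α) prior with multinomial counts c, the posterior is Dirichlet(α + c) componentwise.
Subtract each count from the matching posterior parameter: 27−17=10, 13−4=9, 13−9=4.

Dirichlet(10, 9, 4)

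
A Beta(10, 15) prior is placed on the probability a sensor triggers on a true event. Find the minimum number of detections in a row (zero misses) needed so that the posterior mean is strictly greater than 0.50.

After k detections and 0 misses the posterior is Beta(10+k, 15), with mean (10+k)/(10+15+k).
Set (10+k)/(25+k) > 0.50 and solve: k > (0.50·25 − 10)/(1 − 0.50) = 5.000.
The smallest integer exceeding 5.000 is 6.

k = 6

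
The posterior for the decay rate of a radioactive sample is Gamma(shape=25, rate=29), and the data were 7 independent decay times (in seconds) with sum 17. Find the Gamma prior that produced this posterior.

Gamma(shape=18, rate=12)

Gamma–exponential conjugacy: posterior shape = α + n, posterior rate = β + Σtᵢ.
So α = 25 − 7 = 18 and β = 29 − 17 = 12.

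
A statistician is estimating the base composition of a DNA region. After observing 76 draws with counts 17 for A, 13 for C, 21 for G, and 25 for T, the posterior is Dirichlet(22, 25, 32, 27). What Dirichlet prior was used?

For a Dirichlet(α) prior with multinomial counts c, the posterior is Dirichlet(α + c) componentwise.
Subtract each count from the matching posterior parameter: 22−17=5, 25−13=12, 32−21=11, 27−25=2.

Dirichlet(5, 12, 11, 2)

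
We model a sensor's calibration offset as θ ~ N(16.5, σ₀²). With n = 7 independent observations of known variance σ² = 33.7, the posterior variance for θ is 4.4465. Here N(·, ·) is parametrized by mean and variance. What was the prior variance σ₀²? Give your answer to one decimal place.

Posterior precision equals prior precision plus data precision: 1/σ_n² = 1/σ₀² + n/σ².
So 1/σ₀² = 1/4.4465 − 7/33.7 = 0.224896 − 0.207715 = 0.017181.
Hence σ₀² = 1/0.017181 ≈ 58.2.

σ₀² = 58.2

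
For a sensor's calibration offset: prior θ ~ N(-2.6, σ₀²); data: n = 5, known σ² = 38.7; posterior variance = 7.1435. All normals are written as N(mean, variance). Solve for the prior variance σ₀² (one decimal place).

For the Normal–Normal model with known σ², precisions add: τ_n = τ₀ + n/σ².
So 1/σ₀² = 1/7.1435 − 5/38.7 = 0.139987 − 0.129199 = 0.010788.
Hence σ₀² = 1/0.010788 ≈ 92.7.

σ₀² = 92.7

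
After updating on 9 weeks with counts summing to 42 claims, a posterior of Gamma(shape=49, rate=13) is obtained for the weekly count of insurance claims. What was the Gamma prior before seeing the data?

Gamma(shape=7, rate=4)

Gamma–Poisson conjugacy: posterior shape = α + Σxᵢ, posterior rate = β + n.
So α = 49 − 42 = 7 and β = 13 − 9 = 4.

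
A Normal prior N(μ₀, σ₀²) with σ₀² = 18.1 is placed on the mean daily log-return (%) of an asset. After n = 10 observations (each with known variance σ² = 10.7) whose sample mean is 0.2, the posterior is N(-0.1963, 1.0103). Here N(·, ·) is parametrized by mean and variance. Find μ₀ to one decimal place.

μ₀ = -6.9

The posterior mean is a precision-weighted average: μ_n = (τ₀μ₀ + τ_data·x̄)/(τ₀+τ_data), with τ₀=1/σ₀² and τ_data=n/σ².
Here τ₀ = 1/18.1 = 0.055249 and τ_data = 10/10.7 = 0.934579, so τ_n = 0.989828.
Rearranging for μ₀: μ₀ = (μ_n·τ_n − τ_data·x̄)/τ₀ = (-0.1963·0.989828 − 0.934579·0.2) / 0.055249 = -0.381219/0.055249 ≈ -6.9.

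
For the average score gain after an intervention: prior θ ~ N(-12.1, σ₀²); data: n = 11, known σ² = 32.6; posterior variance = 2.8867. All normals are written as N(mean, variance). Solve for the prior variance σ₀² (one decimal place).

Posterior precision equals prior precision plus data precision: 1/σ_n² = 1/σ₀² + n/σ².
So 1/σ₀² = 1/2.8867 − 11/32.6 = 0.346416 − 0.337423 = 0.008993.
Hence σ₀² = 1/0.008993 ≈ 111.2.

σ₀² = 111.2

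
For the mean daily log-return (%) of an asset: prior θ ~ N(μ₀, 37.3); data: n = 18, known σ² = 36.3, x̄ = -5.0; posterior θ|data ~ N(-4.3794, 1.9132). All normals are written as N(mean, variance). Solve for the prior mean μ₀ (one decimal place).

The posterior mean is a precision-weighted average: μ_n = (τ₀μ₀ + τ_data·x̄)/(τ₀+τ_data), with τ₀=1/σ₀² and τ_data=n/σ².
Here τ₀ = 1/37.3 = 0.026810 and τ_data = 18/36.3 = 0.495868, so τ_n = 0.522678.
Rearranging for μ₀: μ₀ = (μ_n·τ_n − τ_data·x̄)/τ₀ = (-4.3794·0.522678 − 0.495868·-5.0) / 0.026810 = 0.190324/0.026810 ≈ 7.1.

μ₀ = 7.1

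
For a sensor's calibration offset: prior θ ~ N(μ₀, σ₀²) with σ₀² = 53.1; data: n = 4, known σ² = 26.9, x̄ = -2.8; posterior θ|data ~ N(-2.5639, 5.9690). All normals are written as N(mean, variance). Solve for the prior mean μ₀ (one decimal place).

μ₀ = -0.7

The posterior mean is a precision-weighted average: μ_n = (τ₀μ₀ + τ_data·x̄)/(τ₀+τ_data), with τ₀=1/σ₀² and τ_data=n/σ².
Here τ₀ = 1/53.1 = 0.018832 and τ_data = 4/26.9 = 0.148699, so τ_n = 0.167531.
Rearranging for μ₀: μ₀ = (μ_n·τ_n − τ_data·x̄)/τ₀ = (-2.5639·0.167531 − 0.148699·-2.8) / 0.018832 = -0.013176/0.018832 ≈ -0.7.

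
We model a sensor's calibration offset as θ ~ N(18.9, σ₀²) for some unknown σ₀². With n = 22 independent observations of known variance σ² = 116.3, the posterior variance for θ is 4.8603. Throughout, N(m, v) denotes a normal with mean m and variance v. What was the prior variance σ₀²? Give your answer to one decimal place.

σ₀² = 60.3

Posterior precision equals prior precision plus data precision: 1/σ_n² = 1/σ₀² + n/σ².
So 1/σ₀² = 1/4.8603 − 22/116.3 = 0.205749 − 0.189166 = 0.016583.
Hence σ₀² = 1/0.016583 ≈ 60.3.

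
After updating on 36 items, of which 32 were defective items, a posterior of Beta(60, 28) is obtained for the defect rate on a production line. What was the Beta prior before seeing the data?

Under Beta–binomial conjugacy the posterior parameters are (α+s, β+f).
So α = 60 − 32 = 28 and β = 28 − 4 = 24.

Beta(28, 24)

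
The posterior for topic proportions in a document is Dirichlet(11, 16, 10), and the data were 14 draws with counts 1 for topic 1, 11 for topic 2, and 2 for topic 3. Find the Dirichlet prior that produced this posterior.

For a Dirichlet(α) prior with multinomial counts c, the posterior is Dirichlet(α + c) componentwise.
Subtract each count from the matching posterior parameter: 11−1=10, 16−11=5, 10−2=8.

Dirichlet(10, 5, 8)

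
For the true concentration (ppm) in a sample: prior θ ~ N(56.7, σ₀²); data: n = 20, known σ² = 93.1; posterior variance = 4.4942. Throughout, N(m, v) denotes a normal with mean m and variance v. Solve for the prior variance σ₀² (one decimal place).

For the Normal–Normal model with known σ², precisions add: τ_n = τ₀ + n/σ².
So 1/σ₀² = 1/4.4942 − 20/93.1 = 0.222509 − 0.214823 = 0.007686.
Hence σ₀² = 1/0.007686 ≈ 130.1.

σ₀² = 130.1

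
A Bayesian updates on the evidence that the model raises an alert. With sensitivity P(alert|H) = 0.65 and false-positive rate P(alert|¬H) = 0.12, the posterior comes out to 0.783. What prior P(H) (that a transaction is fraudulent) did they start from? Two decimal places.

P(H) = 0.40

In odds form, posterior odds = prior odds × likelihood ratio, so prior odds = posterior odds ÷ LR.
Posterior odds = 0.783/(1−0.783) = 3.6083. LR = 0.65/0.12 = 5.4167.
Prior odds = 3.6083/5.4167 = 0.6661, so P(H) = 0.6661/(1+0.6661) ≈ 0.40.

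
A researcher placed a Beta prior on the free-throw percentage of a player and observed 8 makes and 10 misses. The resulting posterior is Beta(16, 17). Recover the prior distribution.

Beta(8, 7)

Under Beta–binomial conjugacy the posterior parameters are (α+s, β+f).
So α = 16 − 8 = 8 and β = 17 − 10 = 7.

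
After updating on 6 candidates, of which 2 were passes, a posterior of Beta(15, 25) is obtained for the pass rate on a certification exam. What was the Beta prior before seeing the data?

Beta is conjugate to the binomial likelihood: posterior = Beta(α+s, β+f).
So α = 15 − 2 = 13 and β = 25 − 4 = 21.

Beta(13, 21)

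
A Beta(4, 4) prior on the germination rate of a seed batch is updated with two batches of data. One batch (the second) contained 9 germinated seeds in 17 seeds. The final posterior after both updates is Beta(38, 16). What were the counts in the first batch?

25 germinated seeds and 4 non-germinating seeds

Sequential conjugate updates are equivalent to a single update on the pooled data, so total successes = posterior α − prior α and total failures = posterior β − prior β.
Total across both batches: 38−4=34 germinated seeds, 16−4=12 non-germinating seeds.
Subtract the second batch: 34−9=25 germinated seeds and 12−8=4 non-germinating seeds.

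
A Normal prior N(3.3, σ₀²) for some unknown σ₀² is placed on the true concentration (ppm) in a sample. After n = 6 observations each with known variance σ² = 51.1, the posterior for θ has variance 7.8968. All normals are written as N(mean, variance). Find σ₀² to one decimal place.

σ₀² = 108.5

For the Normal–Normal model with known σ², precisions add: τ_n = τ₀ + n/σ².
So 1/σ₀² = 1/7.8968 − 6/51.1 = 0.126634 − 0.117417 = 0.009217.
Hence σ₀² = 1/0.009217 ≈ 108.5.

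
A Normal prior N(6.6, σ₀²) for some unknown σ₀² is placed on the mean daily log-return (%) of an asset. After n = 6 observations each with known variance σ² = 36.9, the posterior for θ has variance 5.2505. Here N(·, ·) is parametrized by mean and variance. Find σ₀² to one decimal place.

σ₀² = 35.9

Posterior precision equals prior precision plus data precision: 1/σ_n² = 1/σ₀² + n/σ².
So 1/σ₀² = 1/5.2505 − 6/36.9 = 0.190458 − 0.162602 = 0.027856.
Hence σ₀² = 1/0.027856 ≈ 35.9.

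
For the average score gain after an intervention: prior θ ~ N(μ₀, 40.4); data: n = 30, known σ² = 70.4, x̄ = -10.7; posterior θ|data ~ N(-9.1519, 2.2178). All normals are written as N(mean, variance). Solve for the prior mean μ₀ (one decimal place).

With known observation variance, the Normal–Normal posterior has precision τ_n = τ₀ + n/σ² and mean μ_n = (τ₀μ₀ + (n/σ²)x̄)/τ_n.
Here τ₀ = 1/40.4 = 0.024752 and τ_data = 30/70.4 = 0.426136, so τ_n = 0.450888.
Rearranging for μ₀: μ₀ = (μ_n·τ_n − τ_data·x̄)/τ₀ = (-9.1519·0.450888 − 0.426136·-10.7) / 0.024752 = 0.433173/0.024752 ≈ 17.5.

μ₀ = 17.5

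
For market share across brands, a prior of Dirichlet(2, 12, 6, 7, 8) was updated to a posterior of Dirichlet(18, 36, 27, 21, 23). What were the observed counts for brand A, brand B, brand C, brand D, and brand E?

For a Dirichlet(α) prior with multinomial counts c, the posterior is Dirichlet(α + c) componentwise.
Counts are posterior − prior componentwise: 18−2=16, 36−12=24, 27−6=21, 21−7=14, 23−8=15.

counts (16, 24, 21, 14, 15)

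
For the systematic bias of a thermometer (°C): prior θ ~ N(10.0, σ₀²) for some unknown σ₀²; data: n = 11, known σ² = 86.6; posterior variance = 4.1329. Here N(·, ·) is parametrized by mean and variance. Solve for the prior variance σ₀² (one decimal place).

Posterior precision equals prior precision plus data precision: 1/σ_n² = 1/σ₀² + n/σ².
So 1/σ₀² = 1/4.1329 − 11/86.6 = 0.241961 − 0.127021 = 0.114940.
Hence σ₀² = 1/0.114940 ≈ 8.7.

σ₀² = 8.7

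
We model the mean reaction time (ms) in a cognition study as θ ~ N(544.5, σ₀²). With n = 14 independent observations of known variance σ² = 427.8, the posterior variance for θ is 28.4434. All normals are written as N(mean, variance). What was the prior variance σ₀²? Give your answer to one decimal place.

Posterior precision equals prior precision plus data precision: 1/σ_n² = 1/σ₀² + n/σ².
So 1/σ₀² = 1/28.4434 − 14/427.8 = 0.035158 − 0.032726 = 0.002432.
Hence σ₀² = 1/0.002432 ≈ 411.2.

σ₀² = 411.2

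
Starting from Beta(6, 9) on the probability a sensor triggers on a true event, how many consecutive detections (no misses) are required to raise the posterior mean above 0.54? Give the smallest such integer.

After k detections and 0 misses the posterior is Beta(6+k, 9), with mean (6+k)/(6+9+k).
Set (6+k)/(15+k) > 0.54 and solve: k > (0.54·15 − 6)/(1 − 0.54) = 4.565.
The smallest integer exceeding 4.565 is 5.

k = 5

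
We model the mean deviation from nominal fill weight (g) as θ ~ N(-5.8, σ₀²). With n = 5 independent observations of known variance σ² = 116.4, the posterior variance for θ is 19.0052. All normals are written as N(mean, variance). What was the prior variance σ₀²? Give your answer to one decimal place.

Posterior precision equals prior precision plus data precision: 1/σ_n² = 1/σ₀² + n/σ².
So 1/σ₀² = 1/19.0052 − 5/116.4 = 0.052617 − 0.042955 = 0.009662.
Hence σ₀² = 1/0.009662 ≈ 103.5.

σ₀² = 103.5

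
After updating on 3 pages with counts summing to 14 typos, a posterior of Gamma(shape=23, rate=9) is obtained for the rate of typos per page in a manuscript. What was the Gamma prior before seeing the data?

A Gamma(α, β) prior (rate parametrization) on a Poisson rate with n observations summing to S gives posterior Gamma(α+S, β+n).
So α = 23 − 14 = 9 and β = 9 − 3 = 6.

Gamma(shape=9, rate=6)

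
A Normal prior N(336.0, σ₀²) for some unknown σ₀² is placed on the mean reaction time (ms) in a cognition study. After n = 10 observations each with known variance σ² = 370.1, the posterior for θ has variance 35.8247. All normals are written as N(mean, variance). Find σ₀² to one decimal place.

Posterior precision equals prior precision plus data precision: 1/σ_n² = 1/σ₀² + n/σ².
So 1/σ₀² = 1/35.8247 − 10/370.1 = 0.027914 − 0.027020 = 0.000894.
Hence σ₀² = 1/0.000894 ≈ 1118.6.

σ₀² = 1118.6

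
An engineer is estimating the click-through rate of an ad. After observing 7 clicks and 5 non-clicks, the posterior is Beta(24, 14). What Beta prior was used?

Beta(17, 9)

Beta is conjugate to the binomial likelihood: posterior = Beta(α+s, β+f).
Subtract the data counts: 24−7=17, 14−5=9.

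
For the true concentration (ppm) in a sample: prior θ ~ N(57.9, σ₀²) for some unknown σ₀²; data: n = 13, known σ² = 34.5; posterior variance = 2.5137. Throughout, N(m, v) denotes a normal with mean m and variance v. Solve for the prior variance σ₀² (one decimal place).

Posterior precision equals prior precision plus data precision: 1/σ_n² = 1/σ₀² + n/σ².
So 1/σ₀² = 1/2.5137 − 13/34.5 = 0.397820 − 0.376812 = 0.021008.
Hence σ₀² = 1/0.021008 ≈ 47.6.

σ₀² = 47.6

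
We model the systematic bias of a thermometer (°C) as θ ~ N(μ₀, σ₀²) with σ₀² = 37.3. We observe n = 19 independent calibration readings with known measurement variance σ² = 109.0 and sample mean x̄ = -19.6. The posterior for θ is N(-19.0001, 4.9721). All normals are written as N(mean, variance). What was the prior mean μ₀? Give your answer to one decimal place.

μ₀ = -15.1

The posterior mean is a precision-weighted average: μ_n = (τ₀μ₀ + τ_data·x̄)/(τ₀+τ_data), with τ₀=1/σ₀² and τ_data=n/σ².
Here τ₀ = 1/37.3 = 0.026810 and τ_data = 19/109.0 = 0.174312, so τ_n = 0.201122.
Rearranging for μ₀: μ₀ = (μ_n·τ_n − τ_data·x̄)/τ₀ = (-19.0001·0.201122 − 0.174312·-19.6) / 0.026810 = -0.404823/0.026810 ≈ -15.1.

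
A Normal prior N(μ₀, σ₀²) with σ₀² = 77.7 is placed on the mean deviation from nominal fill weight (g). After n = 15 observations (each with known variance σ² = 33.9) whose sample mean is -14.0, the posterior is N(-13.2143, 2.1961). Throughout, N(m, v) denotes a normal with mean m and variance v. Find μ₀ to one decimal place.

The posterior mean is a precision-weighted average: μ_n = (τ₀μ₀ + τ_data·x̄)/(τ₀+τ_data), with τ₀=1/σ₀² and τ_data=n/σ².
Here τ₀ = 1/77.7 = 0.012870 and τ_data = 15/33.9 = 0.442478, so τ_n = 0.455348.
Rearranging for μ₀: μ₀ = (μ_n·τ_n − τ_data·x̄)/τ₀ = (-13.2143·0.455348 − 0.442478·-14.0) / 0.012870 = 0.177587/0.012870 ≈ 13.8.

μ₀ = 13.8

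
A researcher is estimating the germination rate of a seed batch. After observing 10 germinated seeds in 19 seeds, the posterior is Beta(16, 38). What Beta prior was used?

Beta is conjugate to the binomial likelihood: posterior = Beta(a+s, b+f).
Subtract the data counts: 16−10=6, 38−9=29.

Beta(6, 29)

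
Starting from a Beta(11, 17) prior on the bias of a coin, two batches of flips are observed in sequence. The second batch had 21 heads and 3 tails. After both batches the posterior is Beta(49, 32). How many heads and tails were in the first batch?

Because Beta–binomial updating is additive in the counts, the combined data contributed (α_post−α_prior, β_post−β_prior) successes and failures.
Total across both batches: 49−11=38 heads, 32−17=15 tails.
Subtract the second batch: 38−21=17 heads and 15−3=12 tails.

17 heads and 12 tails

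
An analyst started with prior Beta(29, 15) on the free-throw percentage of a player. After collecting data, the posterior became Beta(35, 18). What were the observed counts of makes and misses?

A Beta(α, β) prior with s successes and f failures in binomial data gives a Beta(α+s, β+f) posterior.
So s = 35 − 29 = 6 and f = 18 − 15 = 3.

6 makes and 3 misses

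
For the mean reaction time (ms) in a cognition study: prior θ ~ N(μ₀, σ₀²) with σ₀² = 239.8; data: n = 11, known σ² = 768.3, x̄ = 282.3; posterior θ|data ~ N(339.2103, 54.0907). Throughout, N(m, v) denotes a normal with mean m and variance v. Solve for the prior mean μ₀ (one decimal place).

μ₀ = 534.6

With known observation variance, the Normal–Normal posterior has precision τ_n = τ₀ + n/σ² and mean μ_n = (τ₀μ₀ + (n/σ²)x̄)/τ_n.
Here τ₀ = 1/239.8 = 0.004170 and τ_data = 11/768.3 = 0.014317, so τ_n = 0.018487.
Rearranging for μ₀: μ₀ = (μ_n·τ_n − τ_data·x̄)/τ₀ = (339.2103·0.018487 − 0.014317·282.3) / 0.004170 = 2.229292/0.004170 ≈ 534.6.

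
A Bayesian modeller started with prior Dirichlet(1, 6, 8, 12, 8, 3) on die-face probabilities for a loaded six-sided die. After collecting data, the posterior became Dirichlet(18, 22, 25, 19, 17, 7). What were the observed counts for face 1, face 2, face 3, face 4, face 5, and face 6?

counts (17, 16, 17, 7, 9, 4)

For a Dirichlet(α) prior with multinomial counts c, the posterior is Dirichlet(α + c) componentwise.
Counts are posterior − prior componentwise: 18−1=17, 22−6=16, 25−8=17, 19−12=7, 17−8=9, 7−3=4.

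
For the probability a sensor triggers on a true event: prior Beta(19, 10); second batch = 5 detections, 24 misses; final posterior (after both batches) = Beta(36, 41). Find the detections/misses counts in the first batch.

Sequential conjugate updates are equivalent to a single update on the pooled data, so total successes = posterior α − prior α and total failures = posterior β − prior β.
Total across both batches: 36−19=17 detections, 41−10=31 misses.
Subtract the second batch: 17−5=12 detections and 31−24=7 misses.

12 detections and 7 misses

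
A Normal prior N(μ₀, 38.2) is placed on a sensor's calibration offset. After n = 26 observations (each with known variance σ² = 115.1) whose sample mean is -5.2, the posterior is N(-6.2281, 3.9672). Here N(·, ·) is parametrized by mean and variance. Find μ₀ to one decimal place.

With known observation variance, the Normal–Normal posterior has precision τ_n = τ₀ + n/σ² and mean μ_n = (τ₀μ₀ + (n/σ²)x̄)/τ_n.
Here τ₀ = 1/38.2 = 0.026178 and τ_data = 26/115.1 = 0.225891, so τ_n = 0.252069.
Rearranging for μ₀: μ₀ = (μ_n·τ_n − τ_data·x̄)/τ₀ = (-6.2281·0.252069 − 0.225891·-5.2) / 0.026178 = -0.395278/0.026178 ≈ -15.1.

μ₀ = -15.1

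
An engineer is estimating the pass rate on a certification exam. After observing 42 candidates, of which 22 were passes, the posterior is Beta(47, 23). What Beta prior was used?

Under Beta–binomial conjugacy the posterior parameters are (a+s, b+f).
Subtract the data counts: 47−22=25, 23−20=3.

Beta(25, 3)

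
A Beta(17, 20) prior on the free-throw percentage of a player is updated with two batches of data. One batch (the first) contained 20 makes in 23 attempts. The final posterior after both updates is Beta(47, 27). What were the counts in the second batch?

Because Beta–binomial updating is additive in the counts, the combined data contributed (α_post−α_prior, β_post−β_prior) successes and failures.
Total across both batches: 47−17=30 makes, 27−20=7 misses.
Subtract the first batch: 30−20=10 makes and 7−3=4 misses.

10 makes and 4 misses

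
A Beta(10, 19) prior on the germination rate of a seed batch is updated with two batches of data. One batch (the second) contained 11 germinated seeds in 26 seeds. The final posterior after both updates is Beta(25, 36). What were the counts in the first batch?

Because Beta–binomial updating is additive in the counts, the combined data contributed (α_post−α_prior, β_post−β_prior) successes and failures.
Total across both batches: 25−10=15 germinated seeds, 36−19=17 non-germinating seeds.
Subtract the second batch: 15−11=4 germinated seeds and 17−15=2 non-germinating seeds.

4 germinated seeds and 2 non-germinating seeds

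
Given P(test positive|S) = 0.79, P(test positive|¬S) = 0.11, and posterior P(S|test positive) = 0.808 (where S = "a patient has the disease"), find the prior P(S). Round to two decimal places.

In odds form, posterior odds = prior odds × likelihood ratio, so prior odds = posterior odds ÷ LR.
Posterior odds = 0.808/(1−0.808) = 4.2083. LR = 0.79/0.11 = 7.1818.
Prior odds = 4.2083/7.1818 = 0.5860, so P(S) = 0.5860/(1+0.5860) ≈ 0.37.

P(S) = 0.37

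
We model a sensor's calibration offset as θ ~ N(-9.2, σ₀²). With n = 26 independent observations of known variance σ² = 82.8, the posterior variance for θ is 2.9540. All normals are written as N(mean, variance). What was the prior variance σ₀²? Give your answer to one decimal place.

For the Normal–Normal model with known σ², precisions add: τ_n = τ₀ + n/σ².
So 1/σ₀² = 1/2.9540 − 26/82.8 = 0.338524 − 0.314010 = 0.024514.
Hence σ₀² = 1/0.024514 ≈ 40.8.

σ₀² = 40.8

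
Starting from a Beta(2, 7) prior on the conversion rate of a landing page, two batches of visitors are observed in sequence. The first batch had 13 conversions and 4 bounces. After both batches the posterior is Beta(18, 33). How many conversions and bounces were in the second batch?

Because Beta–binomial updating is additive in the counts, the combined data contributed (α_post−α_prior, β_post−β_prior) successes and failures.
Total across both batches: 18−2=16 conversions, 33−7=26 bounces.
Subtract the first batch: 16−13=3 conversions and 26−4=22 bounces.

3 conversions and 22 bounces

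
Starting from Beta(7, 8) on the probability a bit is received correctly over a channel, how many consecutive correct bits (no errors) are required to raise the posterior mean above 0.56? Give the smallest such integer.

k = 4

After k correct bits and 0 errors the posterior is Beta(7+k, 8), with mean (7+k)/(7+8+k).
Set (7+k)/(15+k) > 0.56 and solve: k > (0.56·15 − 7)/(1 − 0.56) = 3.182.
The smallest integer exceeding 3.182 is 4, and checking k=4: (11)/(19) = 0.5789 > 0.56.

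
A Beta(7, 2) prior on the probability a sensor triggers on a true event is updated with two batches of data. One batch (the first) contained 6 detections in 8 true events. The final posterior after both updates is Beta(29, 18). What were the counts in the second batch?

Sequential conjugate updates are equivalent to a single update on the pooled data, so total successes = posterior α − prior α and total failures = posterior β − prior β.
Total across both batches: 29−7=22 detections, 18−2=16 misses.
Subtract the first batch: 22−6=16 detections and 16−2=14 misses.

16 detections and 14 misses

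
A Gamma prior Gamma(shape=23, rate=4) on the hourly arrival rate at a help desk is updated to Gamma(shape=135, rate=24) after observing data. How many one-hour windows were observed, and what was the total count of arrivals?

n = 20 one-hour windows with total 112 arrivals

Gamma–Poisson conjugacy: posterior shape = α + Σxᵢ, posterior rate = β + n.
Matching: Σxᵢ = 135 − 23 = 112 and n = 24 − 4 = 20.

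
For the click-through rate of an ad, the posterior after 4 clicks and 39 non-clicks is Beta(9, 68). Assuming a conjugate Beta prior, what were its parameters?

Beta(5, 29)

Under Beta–binomial conjugacy the posterior parameters are (α+s, β+f).
So α = 9 − 4 = 5 and β = 68 − 39 = 29.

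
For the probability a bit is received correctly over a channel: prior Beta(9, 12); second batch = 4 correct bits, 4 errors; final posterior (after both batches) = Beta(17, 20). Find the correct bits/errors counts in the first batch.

4 correct bits and 4 errors

Because Beta–binomial updating is additive in the counts, the combined data contributed (α_post−α_prior, β_post−β_prior) successes and failures.
Total across both batches: 17−9=8 correct bits, 20−12=8 errors.
Subtract the second batch: 8−4=4 correct bits and 8−4=4 errors.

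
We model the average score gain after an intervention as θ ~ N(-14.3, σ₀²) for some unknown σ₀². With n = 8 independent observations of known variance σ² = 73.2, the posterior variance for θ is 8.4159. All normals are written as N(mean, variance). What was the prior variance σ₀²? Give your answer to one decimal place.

Posterior precision equals prior precision plus data precision: 1/σ_n² = 1/σ₀² + n/σ².
So 1/σ₀² = 1/8.4159 − 8/73.2 = 0.118823 − 0.109290 = 0.009533.
Hence σ₀² = 1/0.009533 ≈ 104.9.

σ₀² = 104.9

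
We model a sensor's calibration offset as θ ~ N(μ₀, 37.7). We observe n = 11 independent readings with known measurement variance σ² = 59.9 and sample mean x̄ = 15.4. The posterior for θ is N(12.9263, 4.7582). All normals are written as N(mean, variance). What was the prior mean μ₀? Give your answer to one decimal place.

μ₀ = -4.2

With known observation variance, the Normal–Normal posterior has precision τ_n = τ₀ + n/σ² and mean μ_n = (τ₀μ₀ + (n/σ²)x̄)/τ_n.
Here τ₀ = 1/37.7 = 0.026525 and τ_data = 11/59.9 = 0.183639, so τ_n = 0.210164.
Rearranging for μ₀: μ₀ = (μ_n·τ_n − τ_data·x̄)/τ₀ = (12.9263·0.210164 − 0.183639·15.4) / 0.026525 = -0.111398/0.026525 ≈ -4.2.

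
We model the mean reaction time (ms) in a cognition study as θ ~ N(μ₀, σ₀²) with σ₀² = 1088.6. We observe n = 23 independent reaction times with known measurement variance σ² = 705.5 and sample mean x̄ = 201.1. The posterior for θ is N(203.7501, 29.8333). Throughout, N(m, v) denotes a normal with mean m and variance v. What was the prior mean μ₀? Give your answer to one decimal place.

μ₀ = 297.8

The posterior mean is a precision-weighted average: μ_n = (τ₀μ₀ + τ_data·x̄)/(τ₀+τ_data), with τ₀=1/σ₀² and τ_data=n/σ².
Here τ₀ = 1/1088.6 = 0.000919 and τ_data = 23/705.5 = 0.032601, so τ_n = 0.033520.
Rearranging for μ₀: μ₀ = (μ_n·τ_n − τ_data·x̄)/τ₀ = (203.7501·0.033520 − 0.032601·201.1) / 0.000919 = 0.273642/0.000919 ≈ 297.8.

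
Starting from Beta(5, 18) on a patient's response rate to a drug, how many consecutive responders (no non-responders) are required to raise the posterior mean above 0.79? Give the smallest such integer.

After k responders and 0 non-responders the posterior is Beta(5+k, 18), with mean (5+k)/(5+18+k).
Set (5+k)/(23+k) > 0.79 and solve: k > (0.79·23 − 5)/(1 − 0.79) = 62.714.
The smallest integer exceeding 62.714 is 63.

k = 63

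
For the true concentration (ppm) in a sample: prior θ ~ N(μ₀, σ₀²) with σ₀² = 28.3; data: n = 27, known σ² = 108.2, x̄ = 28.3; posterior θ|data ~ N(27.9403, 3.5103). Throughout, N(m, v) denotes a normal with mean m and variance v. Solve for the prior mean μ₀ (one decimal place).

μ₀ = 25.4

With known observation variance, the Normal–Normal posterior has precision τ_n = τ₀ + n/σ² and mean μ_n = (τ₀μ₀ + (n/σ²)x̄)/τ_n.
Here τ₀ = 1/28.3 = 0.035336 and τ_data = 27/108.2 = 0.249538, so τ_n = 0.284874.
Rearranging for μ₀: μ₀ = (μ_n·τ_n − τ_data·x̄)/τ₀ = (27.9403·0.284874 − 0.249538·28.3) / 0.035336 = 0.897540/0.035336 ≈ 25.4.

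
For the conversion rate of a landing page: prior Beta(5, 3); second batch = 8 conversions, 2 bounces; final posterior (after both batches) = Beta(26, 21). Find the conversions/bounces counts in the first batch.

Because Beta–binomial updating is additive in the counts, the combined data contributed (α_post−α_prior, β_post−β_prior) successes and failures.
Total across both batches: 26−5=21 conversions, 21−3=18 bounces.
Subtract the second batch: 21−8=13 conversions and 18−2=16 bounces.

13 conversions and 16 bounces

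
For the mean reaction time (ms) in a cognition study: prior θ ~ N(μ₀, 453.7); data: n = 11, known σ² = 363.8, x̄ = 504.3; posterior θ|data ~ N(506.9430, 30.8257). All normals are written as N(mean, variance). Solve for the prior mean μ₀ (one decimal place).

With known observation variance, the Normal–Normal posterior has precision τ_n = τ₀ + n/σ² and mean μ_n = (τ₀μ₀ + (n/σ²)x̄)/τ_n.
Here τ₀ = 1/453.7 = 0.002204 and τ_data = 11/363.8 = 0.030236, so τ_n = 0.032440.
Rearranging for μ₀: μ₀ = (μ_n·τ_n − τ_data·x̄)/τ₀ = (506.9430·0.032440 − 0.030236·504.3) / 0.002204 = 1.197216/0.002204 ≈ 543.2.

μ₀ = 543.2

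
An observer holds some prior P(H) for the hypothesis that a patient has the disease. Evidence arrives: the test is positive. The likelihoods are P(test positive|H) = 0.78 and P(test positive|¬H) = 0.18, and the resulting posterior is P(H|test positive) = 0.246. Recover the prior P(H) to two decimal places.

P(H) = 0.07

Bayes' rule in odds form gives O(H|E) = O(H)·[P(E|H)/P(E|¬H)], hence O(H) = O(H|E)/LR.
Posterior odds = 0.246/(1−0.246) = 0.3263. LR = 0.78/0.18 = 4.3333.
Prior odds = 0.3263/4.3333 = 0.0753, so P(H) = 0.0753/(1+0.0753) ≈ 0.07.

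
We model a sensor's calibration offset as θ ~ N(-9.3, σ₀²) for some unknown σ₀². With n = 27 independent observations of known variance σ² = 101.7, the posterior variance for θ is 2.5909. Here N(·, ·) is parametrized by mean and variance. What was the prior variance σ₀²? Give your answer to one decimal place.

Posterior precision equals prior precision plus data precision: 1/σ_n² = 1/σ₀² + n/σ².
So 1/σ₀² = 1/2.5909 − 27/101.7 = 0.385966 − 0.265487 = 0.120479.
Hence σ₀² = 1/0.120479 ≈ 8.3.

σ₀² = 8.3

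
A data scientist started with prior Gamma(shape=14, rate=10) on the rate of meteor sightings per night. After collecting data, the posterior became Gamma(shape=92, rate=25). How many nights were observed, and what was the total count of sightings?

A Gamma(α, β) prior (rate parametrization) on a Poisson rate with n observations summing to S gives posterior Gamma(α+S, β+n).
Matching: Σxᵢ = 92 − 14 = 78 and n = 25 − 10 = 15.

n = 15 nights with total 78 sightings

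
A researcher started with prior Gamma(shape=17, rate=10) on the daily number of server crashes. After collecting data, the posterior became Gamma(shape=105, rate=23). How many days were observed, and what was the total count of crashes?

Gamma–Poisson conjugacy: posterior shape = α + Σxᵢ, posterior rate = β + n.
Matching: Σxᵢ = 105 − 17 = 88 and n = 23 − 10 = 13.

n = 13 days with total 88 crashes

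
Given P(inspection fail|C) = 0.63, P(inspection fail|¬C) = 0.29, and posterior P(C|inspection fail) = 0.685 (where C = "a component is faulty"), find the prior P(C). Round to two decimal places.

P(C) = 0.50

In odds form, posterior odds = prior odds × likelihood ratio, so prior odds = posterior odds ÷ LR.
Posterior odds = 0.685/(1−0.685) = 2.1746. LR = 0.63/0.29 = 2.1724.
Prior odds = 2.1746/2.1724 = 1.0010, so P(C) = 1.0010/(1+1.0010) ≈ 0.50.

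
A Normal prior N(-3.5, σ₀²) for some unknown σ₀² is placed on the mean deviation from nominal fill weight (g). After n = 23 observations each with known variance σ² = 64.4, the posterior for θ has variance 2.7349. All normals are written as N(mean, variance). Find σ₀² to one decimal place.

σ₀² = 117.6

Posterior precision equals prior precision plus data precision: 1/σ_n² = 1/σ₀² + n/σ².
So 1/σ₀² = 1/2.7349 − 23/64.4 = 0.365644 − 0.357143 = 0.008501.
Hence σ₀² = 1/0.008501 ≈ 117.6.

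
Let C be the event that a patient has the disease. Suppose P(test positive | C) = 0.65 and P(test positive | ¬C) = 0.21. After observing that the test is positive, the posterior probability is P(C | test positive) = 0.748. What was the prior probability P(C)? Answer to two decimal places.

P(C) = 0.49

Bayes' rule in odds form gives O(C|E) = O(C)·[P(E|C)/P(E|¬C)], hence O(C) = O(C|E)/LR.
Posterior odds = 0.748/(1−0.748) = 2.9683. LR = 0.65/0.21 = 3.0952.
Prior odds = 2.9683/3.0952 = 0.9590, so P(C) = 0.9590/(1+0.9590) ≈ 0.49.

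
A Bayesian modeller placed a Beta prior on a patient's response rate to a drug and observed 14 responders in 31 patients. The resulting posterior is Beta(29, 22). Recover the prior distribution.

Beta(15, 5)

Beta is conjugate to the binomial likelihood: posterior = Beta(a+s, b+f).
So a = 29 − 14 = 15 and b = 22 − 17 = 5.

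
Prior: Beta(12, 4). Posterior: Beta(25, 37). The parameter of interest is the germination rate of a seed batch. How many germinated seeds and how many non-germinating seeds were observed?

13 germinated seeds and 33 non-germinating seeds

A Beta(a, b) prior with s successes and f failures in binomial data gives a Beta(a+s, b+f) posterior.
So s = 25 − 12 = 13 and f = 37 − 4 = 33.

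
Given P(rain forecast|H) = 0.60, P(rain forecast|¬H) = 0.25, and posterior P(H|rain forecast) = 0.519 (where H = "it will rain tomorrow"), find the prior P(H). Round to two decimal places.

Bayes' rule in odds form gives O(H|E) = O(H)·[P(E|H)/P(E|¬H)], hence O(H) = O(H|E)/LR.
Posterior odds = 0.519/(1−0.519) = 1.0790. LR = 0.60/0.25 = 2.4000.
Prior odds = 1.0790/2.4000 = 0.4496, so P(H) = 0.4496/(1+0.4496) ≈ 0.31.

P(H) = 0.31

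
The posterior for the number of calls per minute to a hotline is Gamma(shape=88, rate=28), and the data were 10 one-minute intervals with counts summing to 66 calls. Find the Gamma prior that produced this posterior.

Gamma(shape=22, rate=18)

A Gamma(α, β) prior (rate parametrization) on a Poisson rate with n observations summing to S gives posterior Gamma(α+S, β+n).
So α = 88 − 66 = 22 and β = 28 − 10 = 18.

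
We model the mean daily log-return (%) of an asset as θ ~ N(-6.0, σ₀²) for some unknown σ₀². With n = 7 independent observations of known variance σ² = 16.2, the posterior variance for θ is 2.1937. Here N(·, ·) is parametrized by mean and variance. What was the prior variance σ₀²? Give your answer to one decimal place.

For the Normal–Normal model with known σ², precisions add: τ_n = τ₀ + n/σ².
So 1/σ₀² = 1/2.1937 − 7/16.2 = 0.455851 − 0.432099 = 0.023752.
Hence σ₀² = 1/0.023752 ≈ 42.1.

σ₀² = 42.1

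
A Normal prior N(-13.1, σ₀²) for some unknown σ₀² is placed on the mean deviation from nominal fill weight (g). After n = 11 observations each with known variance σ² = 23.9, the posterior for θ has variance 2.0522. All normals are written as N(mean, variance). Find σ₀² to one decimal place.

Posterior precision equals prior precision plus data precision: 1/σ_n² = 1/σ₀² + n/σ².
So 1/σ₀² = 1/2.0522 − 11/23.9 = 0.487282 − 0.460251 = 0.027031.
Hence σ₀² = 1/0.027031 ≈ 37.0.

σ₀² = 37.0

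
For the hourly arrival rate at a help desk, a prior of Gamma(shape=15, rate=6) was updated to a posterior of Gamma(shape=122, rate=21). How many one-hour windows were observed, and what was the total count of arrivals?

n = 15 one-hour windows with total 107 arrivals

Gamma–Poisson conjugacy: posterior shape = α + Σxᵢ, posterior rate = β + n.
Matching: Σxᵢ = 122 − 15 = 107 and n = 21 − 6 = 15.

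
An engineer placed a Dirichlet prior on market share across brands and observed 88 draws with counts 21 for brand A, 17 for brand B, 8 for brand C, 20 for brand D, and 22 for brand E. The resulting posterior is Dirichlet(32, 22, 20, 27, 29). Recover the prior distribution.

For a Dirichlet(α) prior with multinomial counts c, the posterior is Dirichlet(α + c) componentwise.
Subtract each count from the matching posterior parameter: 32−21=11, 22−17=5, 20−8=12, 27−20=7, 29−22=7.

Dirichlet(11, 5, 12, 7, 7)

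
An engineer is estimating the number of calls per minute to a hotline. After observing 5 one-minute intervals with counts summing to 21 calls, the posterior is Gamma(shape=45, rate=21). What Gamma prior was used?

Gamma(shape=24, rate=16)

Gamma–Poisson conjugacy: posterior shape = α + Σxᵢ, posterior rate = β + n.
So α = 45 − 21 = 24 and β = 21 − 5 = 16.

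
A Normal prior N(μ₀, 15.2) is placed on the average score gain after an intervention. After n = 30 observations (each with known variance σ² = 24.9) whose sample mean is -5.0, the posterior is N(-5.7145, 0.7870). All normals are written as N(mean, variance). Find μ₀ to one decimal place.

With known observation variance, the Normal–Normal posterior has precision τ_n = τ₀ + n/σ² and mean μ_n = (τ₀μ₀ + (n/σ²)x̄)/τ_n.
Here τ₀ = 1/15.2 = 0.065789 and τ_data = 30/24.9 = 1.204819, so τ_n = 1.270608.
Rearranging for μ₀: μ₀ = (μ_n·τ_n − τ_data·x̄)/τ₀ = (-5.7145·1.270608 − 1.204819·-5.0) / 0.065789 = -1.236794/0.065789 ≈ -18.8.

μ₀ = -18.8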